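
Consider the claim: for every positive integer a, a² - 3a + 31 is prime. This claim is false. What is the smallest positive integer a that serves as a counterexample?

For a = 1, 2, 3 the conclusion holds.
a = 4: a² - 3a + 31 = 35 = 5 × 7, composite.

a = 4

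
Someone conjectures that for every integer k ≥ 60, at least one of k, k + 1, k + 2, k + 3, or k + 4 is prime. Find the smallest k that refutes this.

k = 62

For k = 60, 61 the conclusion holds.
k = 62: 62 = 2 × 31; 63 = 3 × 21; 64 = 2 × 32; 65 = 5 × 13; 66 = 2 × 33 — all composite.
Thus k = 62 disproves the claim, and no smaller k works.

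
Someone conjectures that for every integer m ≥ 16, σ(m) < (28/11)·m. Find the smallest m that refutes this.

m = 48

Check each integer m ≥ 16 in order until the claim fails.
For m = 16, 17, 18, 19, …, 45, 46, 47 the conclusion holds.
m = 48: σ(48) = 124; 124 ≥ 1344/11.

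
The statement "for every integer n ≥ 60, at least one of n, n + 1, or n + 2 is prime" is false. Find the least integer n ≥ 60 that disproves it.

n = 62

For n = 60, 61 the conclusion holds.
n = 62: 62 = 2 × 31; 63 = 3 × 21; 64 = 2 × 32 — all composite.
Thus n = 62 disproves the claim, and no smaller n works.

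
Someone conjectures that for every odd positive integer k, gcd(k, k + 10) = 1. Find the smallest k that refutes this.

k = 5

We need the least odd positive integer k for which gcd(k, k + 10) > 1.
k = 1: gcd(1, 11) = 1.
k = 3: gcd(3, 13) = 1.
k = 5: gcd(5, 15) = 5.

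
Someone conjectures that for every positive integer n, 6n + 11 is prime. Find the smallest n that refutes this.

n = 4

n = 1: 6n + 11 = 17, prime.
n = 2: 6n + 11 = 23, prime.
n = 3: 6n + 11 = 29, prime.
n = 4: 6n + 11 = 35 = 5 × 7, composite.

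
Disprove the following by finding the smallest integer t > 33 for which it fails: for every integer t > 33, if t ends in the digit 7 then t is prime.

For t = 37, 47 the conclusion holds.
t = 57: 57 ends in 7; 57 = 3 × 19, composite.
Hence t = 57 is a counterexample.

t = 57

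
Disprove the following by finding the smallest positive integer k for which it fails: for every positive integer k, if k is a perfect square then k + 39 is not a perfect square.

k = 25

Check each positive integer k in order until k is a perfect square but k + 39 is a perfect square.
The first 4 eligible values, up to k = 16, all satisfy the conclusion.
k = 25: 25 = 5² and 25 + 39 = 64 = 8².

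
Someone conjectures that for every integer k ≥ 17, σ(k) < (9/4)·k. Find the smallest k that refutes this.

k = 24

We need the least integer k ≥ 17 for which the claim fails.
For k = 17, 18, 19, 20, 21, 22, 23 the conclusion holds.
k = 24: σ(24) = 60; 60 ≥ 54.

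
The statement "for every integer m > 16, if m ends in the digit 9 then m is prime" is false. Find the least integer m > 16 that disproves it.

m = 19: 19 ends in 9 and is prime.
m = 29: 29 ends in 9 and is prime.
m = 39: 39 ends in 9; 39 = 3 × 13, composite.

m = 39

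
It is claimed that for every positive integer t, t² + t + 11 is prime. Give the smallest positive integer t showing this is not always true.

t = 10

A counterexample is any positive integer t such that t² + t + 11 is not prime; we check each in order.
For t = 1, 2, 3, 4, 5, 6, 7, 8, 9 the conclusion holds.
t = 10: t² + t + 11 = 121 = 11 × 11, composite.
So t = 10 is the smallest counterexample.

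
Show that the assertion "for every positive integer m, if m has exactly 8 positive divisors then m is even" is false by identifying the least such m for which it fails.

m = 105

Check each positive integer m in order until m has exactly 8 positive divisors but m is odd.
For m = 24, 30, 40, 42, …, 88, 102, 104 the conclusion holds.
m = 105: divisors of 105: 1, 3, 5, 7, 15, 21, 35, 105; 105 is odd.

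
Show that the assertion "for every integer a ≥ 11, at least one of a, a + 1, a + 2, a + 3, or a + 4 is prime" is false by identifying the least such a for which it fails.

a = 24

For a = 11, 12, 13, 14, …, 21, 22, 23 the conclusion holds.
a = 24: 24 = 2 × 12; 25 = 5 × 5; 26 = 2 × 13; 27 = 3 × 9; 28 = 2 × 14 — all composite.
So a = 24 is the smallest counterexample.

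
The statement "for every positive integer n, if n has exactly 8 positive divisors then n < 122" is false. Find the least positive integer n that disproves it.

n = 128

Check each positive integer n in order until n has exactly 8 positive divisors but the claim fails.
For n = 24, 30, 40, 42, …, 105, 110, 114 the conclusion holds.
n = 128: τ(128) = 8; 128 ≥ 122.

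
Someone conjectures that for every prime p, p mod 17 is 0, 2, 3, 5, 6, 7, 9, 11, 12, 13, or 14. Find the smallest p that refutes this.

We need the least prime p for which the claim fails.
For p = 2, 3, 5, 7, …, 43, 47, 53 the conclusion holds.
p = 59: 59 mod 17 = 8 — not in {0, 2, 3, 5, 6, 7, 9, 11, 12, 13, 14}.

p = 59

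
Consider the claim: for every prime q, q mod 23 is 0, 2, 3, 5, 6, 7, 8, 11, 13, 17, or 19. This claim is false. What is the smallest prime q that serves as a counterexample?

A counterexample is any prime q such that the claim fails; we check each in order.
For q = 2, 3, 5, 7, …, 23, 29, 31 the conclusion holds.
q = 37: 37 mod 23 = 14 — not in {0, 2, 3, 5, 6, 7, 8, 11, 13, 17, 19}.

q = 37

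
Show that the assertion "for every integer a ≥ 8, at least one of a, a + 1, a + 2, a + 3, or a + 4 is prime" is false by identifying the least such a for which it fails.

A counterexample is any integer a ≥ 8 such that a, a + 1, a + 2, a + 3, a + 4 are all composite; we check each in order.
For a = 8, 9, 10, 11, …, 21, 22, 23 the conclusion holds.
a = 24: 24 = 2 × 12; 25 = 5 × 5; 26 = 2 × 13; 27 = 3 × 9; 28 = 2 × 14 — all composite.
Thus a = 24 disproves the claim, and no smaller a works.

a = 24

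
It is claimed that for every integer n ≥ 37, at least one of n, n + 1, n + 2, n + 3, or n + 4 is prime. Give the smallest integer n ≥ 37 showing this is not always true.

n = 48

A counterexample is any integer n ≥ 37 such that n, n + 1, n + 2, n + 3, n + 4 are all composite; we check each in order.
For n = 37, 38, 39, 40, …, 45, 46, 47 the conclusion holds.
n = 48: 48 = 2 × 24; 49 = 7 × 7; 50 = 2 × 25; 51 = 3 × 17; 52 = 2 × 26 — all composite.
Hence n = 48 is a counterexample.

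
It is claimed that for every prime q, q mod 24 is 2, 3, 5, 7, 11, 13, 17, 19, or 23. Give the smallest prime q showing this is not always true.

q = 73

For q = 2, 3, 5, 7, …, 61, 67, 71 the conclusion holds.
q = 73: 73 mod 24 = 1 — not in {2, 3, 5, 7, 11, 13, 17, 19, 23}.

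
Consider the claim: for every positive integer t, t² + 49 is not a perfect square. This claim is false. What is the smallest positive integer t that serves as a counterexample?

t = 24

Check each positive integer t in order until t² + 49 is a perfect square.
The first 23 eligible values, up to t = 23, all satisfy the conclusion.
t = 24: 24² + 49 = 625 = 25², a perfect square.
So t = 24 is the smallest counterexample.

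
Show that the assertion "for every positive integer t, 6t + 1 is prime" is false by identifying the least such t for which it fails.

Check each positive integer t in order until 6t + 1 is not prime.
t = 1: 6t + 1 = 7, prime.
t = 2: 6t + 1 = 13, prime.
t = 3: 6t + 1 = 19, prime.
t = 4: 6t + 1 = 25 = 5 × 5, composite.
So t = 4 is the smallest counterexample.

t = 4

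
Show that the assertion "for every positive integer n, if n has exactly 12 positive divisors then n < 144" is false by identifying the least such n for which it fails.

A counterexample is any positive integer n such that n has exactly 12 positive divisors but the claim fails; we check each in order.
For n = 60, 72, 84, 90, 96, 108, 126, 132, 140 the conclusion holds.
n = 150: τ(150) = 12; 150 ≥ 144.
Thus n = 150 disproves the claim, and no smaller n works.

n = 150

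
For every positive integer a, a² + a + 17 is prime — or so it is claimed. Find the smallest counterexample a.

A counterexample is any positive integer a such that a² + a + 17 is not prime; we check each in order.
For a = 1, 2, 3, 4, …, 13, 14, 15 the conclusion holds.
a = 16: a² + a + 17 = 289 = 17 × 17, composite.

a = 16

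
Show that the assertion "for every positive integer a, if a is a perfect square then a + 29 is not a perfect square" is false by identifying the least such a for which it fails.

Check each positive integer a in order until a is a perfect square but a + 29 is a perfect square.
For a = 1, 4, 9, 16, …, 121, 144, 169 the conclusion holds.
a = 196: 196 = 14² and 196 + 29 = 225 = 15².

a = 196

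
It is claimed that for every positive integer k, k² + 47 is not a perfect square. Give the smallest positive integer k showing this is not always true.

Check each positive integer k in order until k² + 47 is a perfect square.
For k = 1, 2, 3, 4, …, 20, 21, 22 the conclusion holds.
k = 23: 23² + 47 = 576 = 24², a perfect square.
So k = 23 is the smallest counterexample.

k = 23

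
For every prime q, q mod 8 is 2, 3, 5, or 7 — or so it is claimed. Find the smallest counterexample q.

Check each prime q in order until the claim fails.
The first 6 eligible values, up to q = 13, all satisfy the conclusion.
q = 17: 17 mod 8 = 1 — not in {2, 3, 5, 7}.

q = 17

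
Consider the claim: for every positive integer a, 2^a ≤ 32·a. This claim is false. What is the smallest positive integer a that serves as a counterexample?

Check each positive integer a in order until 2^a > 32·a.
a = 1: 2^a = 2 and 32·a = 32, so 2 ≤ 32.
a = 2: 2^a = 4 and 32·a = 64, so 4 ≤ 64.
a = 3: 2^a = 8 and 32·a = 96, so 8 ≤ 96.
a = 4: 2^a = 16 and 32·a = 128, so 16 ≤ 128.
a = 5: 2^a = 32 and 32·a = 160, so 32 ≤ 160.
a = 6: 2^a = 64 and 32·a = 192, so 64 ≤ 192.
a = 7: 2^a = 128 and 32·a = 224, so 128 ≤ 224.
a = 8: 2^a = 256 and 32·a = 256, so 256 ≤ 256.
a = 9: 2^a = 512 and 32·a = 288, so 512 > 288.

a = 9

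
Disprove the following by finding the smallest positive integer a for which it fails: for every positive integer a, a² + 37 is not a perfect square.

For a = 1, 2, 3, 4, …, 15, 16, 17 the conclusion holds.
a = 18: 18² + 37 = 361 = 19², a perfect square.

a = 18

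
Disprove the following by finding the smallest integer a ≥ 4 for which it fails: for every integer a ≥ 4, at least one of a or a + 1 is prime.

For a = 4, 5, 6, 7 the conclusion holds.
a = 8: 8 = 2 × 4; 9 = 3 × 3 — both composite.
Hence a = 8 is a counterexample.

a = 8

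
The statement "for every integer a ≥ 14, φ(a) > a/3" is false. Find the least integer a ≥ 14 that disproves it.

a = 18

Check each integer a ≥ 14 in order until the claim fails.
a = 14: φ(14) = 6 and 14/3 = 14/3, so φ(14) > 14/3.
a = 15: φ(15) = 8 and 15/3 = 5, so φ(15) > 15/3.
a = 16: φ(16) = 8 and 16/3 = 16/3, so φ(16) > 16/3.
a = 17: φ(17) = 16 and 17/3 = 17/3, so φ(17) > 17/3.
a = 18: φ(18) = 6 and 18/3 = 6, so φ(18) ≤ 18/3.
Hence a = 18 is a counterexample.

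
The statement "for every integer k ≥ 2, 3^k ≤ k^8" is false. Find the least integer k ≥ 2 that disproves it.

We need the least integer k ≥ 2 for which 3^k > k^8.
For k = 2, 3, 4, 5, …, 20, 21, 22 the conclusion holds.
k = 23: 3^k = 94143178827 and k^8 = 78310985281, so 94143178827 > 78310985281.

k = 23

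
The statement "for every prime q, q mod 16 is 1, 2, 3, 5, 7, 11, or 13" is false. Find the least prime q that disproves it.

We need the least prime q for which the claim fails.
For q = 2, 3, 5, 7, 11, 13, 17, 19, 23, 29 the conclusion holds.
q = 31: 31 mod 16 = 15 — not in {1, 2, 3, 5, 7, 11, 13}.
So q = 31 is the smallest counterexample.

q = 31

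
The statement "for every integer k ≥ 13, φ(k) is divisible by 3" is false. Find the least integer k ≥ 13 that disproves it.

k = 13: φ(13) = 12; 12 mod 3 = 0.
k = 14: φ(14) = 6; 6 mod 3 = 0.
k = 15: φ(15) = 8; 8 mod 3 = 2.

k = 15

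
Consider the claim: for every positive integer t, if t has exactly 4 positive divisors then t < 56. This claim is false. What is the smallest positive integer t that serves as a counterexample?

A counterexample is any positive integer t such that t has exactly 4 positive divisors but the claim fails; we check each in order.
For t = 6, 8, 10, 14, …, 46, 51, 55 the conclusion holds.
t = 57: τ(57) = 4; 57 ≥ 56.
Hence t = 57 is a counterexample.

t = 57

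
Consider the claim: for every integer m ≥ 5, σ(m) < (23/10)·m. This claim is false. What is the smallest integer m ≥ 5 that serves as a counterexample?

A counterexample is any integer m ≥ 5 such that the claim fails; we check each in order.
m = 5: σ(5) = 6; 6 < 23/2.
m = 6: σ(6) = 12; 12 < 69/5.
m = 7: σ(7) = 8; 8 < 161/10.
m = 8: σ(8) = 15; 15 < 92/5.
m = 9: σ(9) = 13; 13 < 207/10.
m = 10: σ(10) = 18; 18 < 23.
m = 11: σ(11) = 12; 12 < 253/10.
m = 12: σ(12) = 28; 28 ≥ 138/5.
Thus m = 12 disproves the claim, and no smaller m works.

m = 12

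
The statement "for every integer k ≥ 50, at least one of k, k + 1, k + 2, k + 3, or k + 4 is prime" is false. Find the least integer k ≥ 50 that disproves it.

A counterexample is any integer k ≥ 50 such that k, k + 1, k + 2, k + 3, k + 4 are all composite; we check each in order.
For k = 50, 51, 52, 53 the conclusion holds.
k = 54: 54 = 2 × 27; 55 = 5 × 11; 56 = 2 × 28; 57 = 3 × 19; 58 = 2 × 29 — all composite.
Thus k = 54 disproves the claim, and no smaller k works.

k = 54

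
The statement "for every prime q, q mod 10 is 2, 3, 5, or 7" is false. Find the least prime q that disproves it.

q = 11

A counterexample is any prime q such that the claim fails; we check each in order.
q = 2: 2 mod 10 = 2.
q = 3: 3 mod 10 = 3.
q = 5: 5 mod 10 = 5.
q = 7: 7 mod 10 = 7.
q = 11: 11 mod 10 = 1 — not in {2, 3, 5, 7}.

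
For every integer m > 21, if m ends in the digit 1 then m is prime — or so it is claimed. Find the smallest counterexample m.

Check each integer m > 21 in order until m ends in the digit 1 but m is not prime.
For m = 31, 41 the conclusion holds.
m = 51: 51 ends in 1; 51 = 3 × 17, composite.

m = 51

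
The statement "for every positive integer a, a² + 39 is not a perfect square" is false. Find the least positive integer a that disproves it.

For a = 1, 2, 3, 4 the conclusion holds.
a = 5: 5² + 39 = 64 = 8², a perfect square.
So a = 5 is the smallest counterexample.

a = 5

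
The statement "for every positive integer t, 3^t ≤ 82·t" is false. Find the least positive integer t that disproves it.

Check each positive integer t in order until 3^t > 82·t.
For t = 1, 2, 3, 4, 5 the conclusion holds.
t = 6: 3^t = 729 and 82·t = 492, so 729 > 492.

t = 6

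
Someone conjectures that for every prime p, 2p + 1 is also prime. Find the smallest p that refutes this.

We need the least prime p for which 2p + 1 is not prime.
For p = 2, 3, 5 the conclusion holds.
p = 7: 2p + 1 = 15 = 3 × 5, not prime.
Hence p = 7 is a counterexample.

p = 7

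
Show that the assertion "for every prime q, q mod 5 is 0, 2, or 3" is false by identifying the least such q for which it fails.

q = 11

Check each prime q in order until the claim fails.
The first 4 eligible values, up to q = 7, all satisfy the conclusion.
q = 11: 11 mod 5 = 1 — not in {0, 2, 3}.
Hence q = 11 is a counterexample.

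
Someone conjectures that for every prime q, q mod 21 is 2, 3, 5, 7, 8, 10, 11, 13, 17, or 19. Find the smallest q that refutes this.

A counterexample is any prime q such that the claim fails; we check each in order.
The first 11 eligible values, up to q = 31, all satisfy the conclusion.
q = 37: 37 mod 21 = 16 — not in {2, 3, 5, 7, 8, 10, 11, 13, 17, 19}.

q = 37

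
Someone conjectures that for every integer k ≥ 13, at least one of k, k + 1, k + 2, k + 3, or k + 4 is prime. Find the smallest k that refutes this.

k = 24

For k = 13, 14, 15, 16, …, 21, 22, 23 the conclusion holds.
k = 24: 24 = 2 × 12; 25 = 5 × 5; 26 = 2 × 13; 27 = 3 × 9; 28 = 2 × 14 — all composite.
Hence k = 24 is a counterexample.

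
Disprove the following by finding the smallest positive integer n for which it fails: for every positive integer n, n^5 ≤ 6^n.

n = 3

A counterexample is any positive integer n such that n^5 > 6^n; we check each in order.
For n = 1, 2 the conclusion holds.
n = 3: n^5 = 243 and 6^n = 216, so 243 > 216.
Hence n = 3 is a counterexample.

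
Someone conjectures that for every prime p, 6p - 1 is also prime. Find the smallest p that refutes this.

p = 11

A counterexample is any prime p such that 6p - 1 is not prime; we check each in order.
The first 4 eligible values, up to p = 7, all satisfy the conclusion.
p = 11: 6p - 1 = 65 = 5 × 13, not prime.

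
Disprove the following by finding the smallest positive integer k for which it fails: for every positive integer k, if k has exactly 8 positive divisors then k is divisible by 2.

For k = 24, 30, 40, 42, …, 88, 102, 104 the conclusion holds.
k = 105: τ(105) = 8; 105 mod 2 = 1.
So k = 105 is the smallest counterexample.

k = 105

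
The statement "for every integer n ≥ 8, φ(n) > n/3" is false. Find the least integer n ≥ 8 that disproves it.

n = 12

For n = 8, 9, 10, 11 the conclusion holds.
n = 12: φ(12) = 4 and 12/3 = 4, so φ(12) ≤ 12/3.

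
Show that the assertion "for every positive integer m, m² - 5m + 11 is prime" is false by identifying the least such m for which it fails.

A counterexample is any positive integer m such that m² - 5m + 11 is not prime; we check each in order.
m = 1: m² - 5m + 11 = 7, prime.
m = 2: m² - 5m + 11 = 5, prime.
m = 3: m² - 5m + 11 = 5, prime.
m = 4: m² - 5m + 11 = 7, prime.
m = 5: m² - 5m + 11 = 11, prime.
m = 6: m² - 5m + 11 = 17, prime.
m = 7: m² - 5m + 11 = 25 = 5 × 5, composite.
Hence m = 7 is a counterexample.

m = 7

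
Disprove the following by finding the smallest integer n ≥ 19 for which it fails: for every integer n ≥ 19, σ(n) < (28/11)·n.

A counterexample is any integer n ≥ 19 such that the claim fails; we check each in order.
The first 29 eligible values, up to n = 47, all satisfy the conclusion.
n = 48: σ(48) = 124; 124 ≥ 1344/11.
So n = 48 is the smallest counterexample.

n = 48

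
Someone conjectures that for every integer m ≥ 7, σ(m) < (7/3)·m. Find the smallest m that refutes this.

A counterexample is any integer m ≥ 7 such that the claim fails; we check each in order.
m = 7: σ(7) = 8; 8 < 49/3.
m = 8: σ(8) = 15; 15 < 56/3.
m = 9: σ(9) = 13; 13 < 21.
m = 10: σ(10) = 18; 18 < 70/3.
m = 11: σ(11) = 12; 12 < 77/3.
m = 12: σ(12) = 28; 28 ≥ 28.

m = 12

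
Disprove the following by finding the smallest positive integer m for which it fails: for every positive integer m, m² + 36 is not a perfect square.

m = 8

m = 1: 1² + 36 = 37, not a perfect square.
m = 2: 2² + 36 = 40, not a perfect square.
m = 3: 3² + 36 = 45, not a perfect square.
m = 4: 4² + 36 = 52, not a perfect square.
m = 5: 5² + 36 = 61, not a perfect square.
m = 6: 6² + 36 = 72, not a perfect square.
m = 7: 7² + 36 = 85, not a perfect square.
m = 8: 8² + 36 = 100 = 10², a perfect square.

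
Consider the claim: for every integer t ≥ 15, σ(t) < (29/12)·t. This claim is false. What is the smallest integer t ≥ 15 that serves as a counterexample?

Check each integer t ≥ 15 in order until the claim fails.
For t = 15, 16, 17, 18, 19, 20, 21, 22, 23 the conclusion holds.
t = 24: σ(24) = 60; 60 ≥ 58.

t = 24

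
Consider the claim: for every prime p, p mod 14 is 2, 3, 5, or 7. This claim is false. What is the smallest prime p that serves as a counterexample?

Check each prime p in order until the claim fails.
p = 2: 2 mod 14 = 2.
p = 3: 3 mod 14 = 3.
p = 5: 5 mod 14 = 5.
p = 7: 7 mod 14 = 7.
p = 11: 11 mod 14 = 11 — not in {2, 3, 5, 7}.

p = 11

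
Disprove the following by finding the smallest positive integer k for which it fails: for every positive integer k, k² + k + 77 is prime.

Check each positive integer k in order until k² + k + 77 is not prime.
k = 1: k² + k + 77 = 79, prime.
k = 2: k² + k + 77 = 83, prime.
k = 3: k² + k + 77 = 89, prime.
k = 4: k² + k + 77 = 97, prime.
k = 5: k² + k + 77 = 107, prime.
k = 6: k² + k + 77 = 119 = 7 × 17, composite.

k = 6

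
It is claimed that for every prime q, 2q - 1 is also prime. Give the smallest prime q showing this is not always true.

For q = 2, 3 the conclusion holds.
q = 5: 2q - 1 = 9 = 3 × 3, not prime.
Hence q = 5 is a counterexample.

q = 5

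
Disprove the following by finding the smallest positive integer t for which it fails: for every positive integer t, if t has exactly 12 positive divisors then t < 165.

The first 12 eligible values, up to t = 160, all satisfy the conclusion.
t = 198: τ(198) = 12; 198 ≥ 165.
Thus t = 198 disproves the claim, and no smaller t works.

t = 198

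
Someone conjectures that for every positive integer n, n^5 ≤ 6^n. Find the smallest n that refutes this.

A counterexample is any positive integer n such that n^5 > 6^n; we check each in order.
n = 1: n^5 = 1 and 6^n = 6, so 1 ≤ 6.
n = 2: n^5 = 32 and 6^n = 36, so 32 ≤ 36.
n = 3: n^5 = 243 and 6^n = 216, so 243 > 216.
So n = 3 is the smallest counterexample.

n = 3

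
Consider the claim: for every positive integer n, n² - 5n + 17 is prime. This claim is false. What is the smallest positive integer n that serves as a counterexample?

n = 13

Check each positive integer n in order until n² - 5n + 17 is not prime.
For n = 1, 2, 3, 4, …, 10, 11, 12 the conclusion holds.
n = 13: n² - 5n + 17 = 121 = 11 × 11, composite.
Thus n = 13 disproves the claim, and no smaller n works.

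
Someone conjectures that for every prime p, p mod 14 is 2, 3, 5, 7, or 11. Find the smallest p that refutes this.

p = 13

A counterexample is any prime p such that the claim fails; we check each in order.
p = 2: 2 mod 14 = 2.
p = 3: 3 mod 14 = 3.
p = 5: 5 mod 14 = 5.
p = 7: 7 mod 14 = 7.
p = 11: 11 mod 14 = 11.
p = 13: 13 mod 14 = 13 — not in {2, 3, 5, 7, 11}.
So p = 13 is the smallest counterexample.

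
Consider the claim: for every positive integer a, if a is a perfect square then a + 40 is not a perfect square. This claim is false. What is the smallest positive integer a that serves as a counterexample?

Check each positive integer a in order until a is a perfect square but a + 40 is a perfect square.
For a = 1, 4 the conclusion holds.
a = 9: 9 = 3² and 9 + 40 = 49 = 7².
Hence a = 9 is a counterexample.

a = 9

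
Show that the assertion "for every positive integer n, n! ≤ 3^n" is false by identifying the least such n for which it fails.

n = 7

We need the least positive integer n for which n! > 3^n.
The first 6 eligible values, up to n = 6, all satisfy the conclusion.
n = 7: n! = 5040 and 3^n = 2187, so 5040 > 2187.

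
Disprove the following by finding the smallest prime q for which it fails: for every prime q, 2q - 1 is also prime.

q = 5

We need the least prime q for which 2q - 1 is not prime.
q = 2: 2q - 1 = 3, prime.
q = 3: 2q - 1 = 5, prime.
q = 5: 2q - 1 = 9 = 3 × 3, not prime.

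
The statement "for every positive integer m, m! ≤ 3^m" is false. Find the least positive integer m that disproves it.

A counterexample is any positive integer m such that m! > 3^m; we check each in order.
For m = 1, 2, 3, 4, 5, 6 the conclusion holds.
m = 7: m! = 5040 and 3^m = 2187, so 5040 > 2187.

m = 7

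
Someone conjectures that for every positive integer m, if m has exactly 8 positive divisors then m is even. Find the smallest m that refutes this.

For m = 24, 30, 40, 42, …, 88, 102, 104 the conclusion holds.
m = 105: divisors of 105: 1, 3, 5, 7, 15, 21, 35, 105; 105 is odd.

m = 105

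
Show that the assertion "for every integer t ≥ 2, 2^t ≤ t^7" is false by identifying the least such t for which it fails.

For t = 2, 3, 4, 5, …, 34, 35, 36 the conclusion holds.
t = 37: 2^t = 137438953472 and t^7 = 94931877133, so 137438953472 > 94931877133.

t = 37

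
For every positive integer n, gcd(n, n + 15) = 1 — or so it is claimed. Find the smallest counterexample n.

n = 3

For n = 1, 2 the conclusion holds.
n = 3: gcd(3, 18) = 3.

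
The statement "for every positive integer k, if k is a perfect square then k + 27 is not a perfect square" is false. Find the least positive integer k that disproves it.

A counterexample is any positive integer k such that k is a perfect square but k + 27 is a perfect square; we check each in order.
k = 1: 1 + 27 = 28, not a perfect square.
k = 4: 4 + 27 = 31, not a perfect square.
k = 9: 9 = 3² and 9 + 27 = 36 = 6².
So k = 9 is the smallest counterexample.

k = 9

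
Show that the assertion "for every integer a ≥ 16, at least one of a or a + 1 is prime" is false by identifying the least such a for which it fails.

Check each integer a ≥ 16 in order until a, a + 1 are both composite.
For a = 16, 17, 18, 19 the conclusion holds.
a = 20: 20 = 2 × 10; 21 = 3 × 7 — both composite.
Thus a = 20 disproves the claim, and no smaller a works.

a = 20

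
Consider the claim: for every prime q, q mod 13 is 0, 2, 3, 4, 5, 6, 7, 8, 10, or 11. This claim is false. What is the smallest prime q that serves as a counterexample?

q = 53

We need the least prime q for which the claim fails.
For q = 2, 3, 5, 7, …, 41, 43, 47 the conclusion holds.
q = 53: 53 mod 13 = 1 — not in {0, 2, 3, 4, 5, 6, 7, 8, 10, 11}.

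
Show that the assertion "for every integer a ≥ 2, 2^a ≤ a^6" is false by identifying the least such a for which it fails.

A counterexample is any integer a ≥ 2 such that 2^a > a^6; we check each in order.
The first 28 eligible values, up to a = 29, all satisfy the conclusion.
a = 30: 2^a = 1073741824 and a^6 = 729000000, so 1073741824 > 729000000.
So a = 30 is the smallest counterexample.

a = 30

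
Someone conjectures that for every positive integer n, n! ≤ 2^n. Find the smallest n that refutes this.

Check each positive integer n in order until n! > 2^n.
For n = 1, 2, 3 the conclusion holds.
n = 4: n! = 24 and 2^n = 16, so 24 > 16.
Hence n = 4 is a counterexample.

n = 4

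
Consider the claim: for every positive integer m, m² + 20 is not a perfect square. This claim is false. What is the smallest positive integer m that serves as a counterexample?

We need the least positive integer m for which m² + 20 is a perfect square.
m = 1: 1² + 20 = 21, not a perfect square.
m = 2: 2² + 20 = 24, not a perfect square.
m = 3: 3² + 20 = 29, not a perfect square.
m = 4: 4² + 20 = 36 = 6², a perfect square.
Hence m = 4 is a counterexample.

m = 4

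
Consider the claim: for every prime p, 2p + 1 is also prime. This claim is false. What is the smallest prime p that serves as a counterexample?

A counterexample is any prime p such that 2p + 1 is not prime; we check each in order.
For p = 2, 3, 5 the conclusion holds.
p = 7: 2p + 1 = 15 = 3 × 5, not prime.
Hence p = 7 is a counterexample.

p = 7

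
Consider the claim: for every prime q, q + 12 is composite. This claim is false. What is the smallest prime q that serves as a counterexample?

q = 5

We need the least prime q for which q + 12 is prime.
q = 2: q + 12 = 14 = 2 × 7, composite.
q = 3: q + 12 = 15 = 3 × 5, composite.
q = 5: q + 12 = 17, prime — not composite.
So q = 5 is the smallest counterexample.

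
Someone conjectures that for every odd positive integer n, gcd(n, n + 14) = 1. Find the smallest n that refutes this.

We need the least odd positive integer n for which gcd(n, n + 14) > 1.
For n = 1, 3, 5 the conclusion holds.
n = 7: gcd(7, 21) = 7.

n = 7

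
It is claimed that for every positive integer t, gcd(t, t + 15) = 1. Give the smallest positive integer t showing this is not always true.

t = 3

Check each positive integer t in order until gcd(t, t + 15) > 1.
For t = 1, 2 the conclusion holds.
t = 3: gcd(3, 18) = 3.
Thus t = 3 disproves the claim, and no smaller t works.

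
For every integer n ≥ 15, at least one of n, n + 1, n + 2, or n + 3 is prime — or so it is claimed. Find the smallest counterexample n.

Check each integer n ≥ 15 in order until n, n + 1, n + 2, n + 3 are all composite.
For n = 15, 16, 17, 18, 19, 20, 21, 22, 23 the conclusion holds.
n = 24: 24 = 2 × 12; 25 = 5 × 5; 26 = 2 × 13; 27 = 3 × 9 — all composite.

n = 24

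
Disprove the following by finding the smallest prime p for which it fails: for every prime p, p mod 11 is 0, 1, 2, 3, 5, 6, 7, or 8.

A counterexample is any prime p such that the claim fails; we check each in order.
For p = 2, 3, 5, 7, 11, 13, 17, 19, 23, 29 the conclusion holds.
p = 31: 31 mod 11 = 9 — not in {0, 1, 2, 3, 5, 6, 7, 8}.

p = 31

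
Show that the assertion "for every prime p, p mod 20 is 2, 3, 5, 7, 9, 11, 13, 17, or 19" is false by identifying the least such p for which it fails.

The first 12 eligible values, up to p = 37, all satisfy the conclusion.
p = 41: 41 mod 20 = 1 — not in {2, 3, 5, 7, 9, 11, 13, 17, 19}.

p = 41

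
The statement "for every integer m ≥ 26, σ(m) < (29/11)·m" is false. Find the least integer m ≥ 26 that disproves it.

m = 60

Check each integer m ≥ 26 in order until the claim fails.
The first 34 eligible values, up to m = 59, all satisfy the conclusion.
m = 60: σ(60) = 168; 168 ≥ 1740/11.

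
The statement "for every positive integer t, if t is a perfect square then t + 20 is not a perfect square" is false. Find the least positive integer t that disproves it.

t = 16

A counterexample is any positive integer t such that t is a perfect square but t + 20 is a perfect square; we check each in order.
t = 1: 1 + 20 = 21, not a perfect square.
t = 4: 4 + 20 = 24, not a perfect square.
t = 9: 9 + 20 = 29, not a perfect square.
t = 16: 16 = 4² and 16 + 20 = 36 = 6².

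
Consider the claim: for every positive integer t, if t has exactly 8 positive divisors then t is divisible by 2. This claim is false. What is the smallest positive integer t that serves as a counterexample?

t = 105

For t = 24, 30, 40, 42, …, 88, 102, 104 the conclusion holds.
t = 105: τ(105) = 8; 105 mod 2 = 1.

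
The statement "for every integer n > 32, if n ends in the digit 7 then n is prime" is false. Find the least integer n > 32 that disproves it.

n = 57

We need the least integer n > 32 for which n ends in the digit 7 but n is not prime.
n = 37: 37 ends in 7 and is prime.
n = 47: 47 ends in 7 and is prime.
n = 57: 57 ends in 7; 57 = 3 × 19, composite.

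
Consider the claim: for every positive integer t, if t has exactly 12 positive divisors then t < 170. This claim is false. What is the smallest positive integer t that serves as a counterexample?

t = 198

The first 12 eligible values, up to t = 160, all satisfy the conclusion.
t = 198: τ(198) = 12; 198 ≥ 170.
Hence t = 198 is a counterexample.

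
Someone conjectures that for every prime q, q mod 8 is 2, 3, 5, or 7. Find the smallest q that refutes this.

q = 17

We need the least prime q for which the claim fails.
q = 2: 2 mod 8 = 2.
q = 3: 3 mod 8 = 3.
q = 5: 5 mod 8 = 5.
q = 7: 7 mod 8 = 7.
q = 11: 11 mod 8 = 3.
q = 13: 13 mod 8 = 5.
q = 17: 17 mod 8 = 1 — not in {2, 3, 5, 7}.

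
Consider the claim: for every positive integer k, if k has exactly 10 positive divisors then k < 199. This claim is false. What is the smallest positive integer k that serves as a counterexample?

Check each positive integer k in order until k has exactly 10 positive divisors but the claim fails.
The first 5 eligible values, up to k = 176, all satisfy the conclusion.
k = 208: τ(208) = 10; 208 ≥ 199.

k = 208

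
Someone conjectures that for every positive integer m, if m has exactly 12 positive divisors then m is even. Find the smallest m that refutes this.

m = 315

We need the least positive integer m for which m has exactly 12 positive divisors but m is odd.
For m = 60, 72, 84, 90, …, 294, 306, 308 the conclusion holds.
m = 315: divisors of 315: 12 divisors; 315 is odd.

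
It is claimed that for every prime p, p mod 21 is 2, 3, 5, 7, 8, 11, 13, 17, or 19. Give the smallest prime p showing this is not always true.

p = 31

For p = 2, 3, 5, 7, 11, 13, 17, 19, 23, 29 the conclusion holds.
p = 31: 31 mod 21 = 10 — not in {2, 3, 5, 7, 8, 11, 13, 17, 19}.
Thus p = 31 disproves the claim, and no smaller p works.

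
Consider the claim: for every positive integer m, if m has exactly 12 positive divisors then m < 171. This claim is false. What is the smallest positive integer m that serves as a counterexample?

m = 198

We need the least positive integer m for which m has exactly 12 positive divisors but the claim fails.
For m = 60, 72, 84, 90, …, 150, 156, 160 the conclusion holds.
m = 198: τ(198) = 12; 198 ≥ 171.
So m = 198 is the smallest counterexample.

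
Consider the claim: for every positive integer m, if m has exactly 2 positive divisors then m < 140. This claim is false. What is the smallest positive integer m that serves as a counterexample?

m = 149

Check each positive integer m in order until m has exactly 2 positive divisors but the claim fails.
The first 34 eligible values, up to m = 139, all satisfy the conclusion.
m = 149: τ(149) = 2; 149 ≥ 140.
So m = 149 is the smallest counterexample.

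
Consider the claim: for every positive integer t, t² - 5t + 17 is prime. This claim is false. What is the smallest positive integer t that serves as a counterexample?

t = 13

For t = 1, 2, 3, 4, …, 10, 11, 12 the conclusion holds.
t = 13: t² - 5t + 17 = 121 = 11 × 11, composite.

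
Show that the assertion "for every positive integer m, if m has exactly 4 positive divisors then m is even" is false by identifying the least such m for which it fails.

For m = 6, 8, 10, 14 the conclusion holds.
m = 15: divisors of 15: 1, 3, 5, 15; 15 is odd.
Thus m = 15 disproves the claim, and no smaller m works.

m = 15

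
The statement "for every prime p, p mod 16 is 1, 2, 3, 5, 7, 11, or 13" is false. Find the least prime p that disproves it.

p = 31

For p = 2, 3, 5, 7, 11, 13, 17, 19, 23, 29 the conclusion holds.
p = 31: 31 mod 16 = 15 — not in {1, 2, 3, 5, 7, 11, 13}.
Hence p = 31 is a counterexample.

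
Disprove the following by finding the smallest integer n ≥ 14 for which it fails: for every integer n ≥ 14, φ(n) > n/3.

We need the least integer n ≥ 14 for which the claim fails.
The first 4 eligible values, up to n = 17, all satisfy the conclusion.
n = 18: φ(18) = 6 and 18/3 = 6, so φ(18) ≤ 18/3.

n = 18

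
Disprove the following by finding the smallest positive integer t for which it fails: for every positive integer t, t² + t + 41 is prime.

Check each positive integer t in order until t² + t + 41 is not prime.
The first 39 eligible values, up to t = 39, all satisfy the conclusion.
t = 40: t² + t + 41 = 1681 = 41 × 41, composite.
So t = 40 is the smallest counterexample.

t = 40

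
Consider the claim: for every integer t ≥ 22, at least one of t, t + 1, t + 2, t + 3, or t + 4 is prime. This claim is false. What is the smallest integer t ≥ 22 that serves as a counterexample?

t = 24

A counterexample is any integer t ≥ 22 such that t, t + 1, t + 2, t + 3, t + 4 are all composite; we check each in order.
t = 22: 23 is prime.
t = 23: 23 is prime.
t = 24: 24 = 2 × 12; 25 = 5 × 5; 26 = 2 × 13; 27 = 3 × 9; 28 = 2 × 14 — all composite.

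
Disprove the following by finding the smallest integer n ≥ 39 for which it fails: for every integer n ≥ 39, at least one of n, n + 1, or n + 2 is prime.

We need the least integer n ≥ 39 for which n, n + 1, n + 2 are all composite.
n = 39: 41 is prime.
n = 40: 41 is prime.
n = 41: 41 is prime.
n = 42: 43 is prime.
n = 43: 43 is prime.
n = 44: 44 = 2 × 22; 45 = 3 × 15; 46 = 2 × 23 — all composite.

n = 44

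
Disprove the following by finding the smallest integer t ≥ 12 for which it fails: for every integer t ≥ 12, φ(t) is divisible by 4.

We need the least integer t ≥ 12 for which φ(t) is not divisible by 4.
t = 12: φ(12) = 4; 4 mod 4 = 0.
t = 13: φ(13) = 12; 12 mod 4 = 0.
t = 14: φ(14) = 6; 6 mod 4 = 2.

t = 14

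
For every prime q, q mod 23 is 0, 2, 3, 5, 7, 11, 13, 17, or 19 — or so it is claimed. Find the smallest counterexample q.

q = 29

For q = 2, 3, 5, 7, 11, 13, 17, 19, 23 the conclusion holds.
q = 29: 29 mod 23 = 6 — not in {0, 2, 3, 5, 7, 11, 13, 17, 19}.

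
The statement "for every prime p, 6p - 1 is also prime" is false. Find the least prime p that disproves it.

p = 11

We need the least prime p for which 6p - 1 is not prime.
The first 4 eligible values, up to p = 7, all satisfy the conclusion.
p = 11: 6p - 1 = 65 = 5 × 13, not prime.
Hence p = 11 is a counterexample.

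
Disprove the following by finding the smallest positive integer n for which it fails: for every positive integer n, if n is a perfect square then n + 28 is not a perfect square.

n = 36

Check each positive integer n in order until n is a perfect square but n + 28 is a perfect square.
For n = 1, 4, 9, 16, 25 the conclusion holds.
n = 36: 36 = 6² and 36 + 28 = 64 = 8².
So n = 36 is the smallest counterexample.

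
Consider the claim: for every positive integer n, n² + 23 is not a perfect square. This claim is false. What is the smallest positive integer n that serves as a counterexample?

The first 10 eligible values, up to n = 10, all satisfy the conclusion.
n = 11: 11² + 23 = 144 = 12², a perfect square.
So n = 11 is the smallest counterexample.

n = 11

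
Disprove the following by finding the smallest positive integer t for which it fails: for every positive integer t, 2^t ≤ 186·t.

t = 11

We need the least positive integer t for which 2^t > 186·t.
The first 10 eligible values, up to t = 10, all satisfy the conclusion.
t = 11: 2^t = 2048 and 186·t = 2046, so 2048 > 2046.
Hence t = 11 is a counterexample.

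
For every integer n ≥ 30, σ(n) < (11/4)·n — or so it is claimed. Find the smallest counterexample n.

n = 60

The first 30 eligible values, up to n = 59, all satisfy the conclusion.
n = 60: σ(60) = 168; 168 ≥ 165.
Thus n = 60 disproves the claim, and no smaller n works.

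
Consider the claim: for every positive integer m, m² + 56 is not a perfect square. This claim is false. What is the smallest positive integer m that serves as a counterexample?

m = 5

A counterexample is any positive integer m such that m² + 56 is a perfect square; we check each in order.
The first 4 eligible values, up to m = 4, all satisfy the conclusion.
m = 5: 5² + 56 = 81 = 9², a perfect square.
So m = 5 is the smallest counterexample.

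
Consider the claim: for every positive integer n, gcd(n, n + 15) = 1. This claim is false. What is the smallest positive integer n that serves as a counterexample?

Check each positive integer n in order until gcd(n, n + 15) > 1.
For n = 1, 2 the conclusion holds.
n = 3: gcd(3, 18) = 3.
So n = 3 is the smallest counterexample.

n = 3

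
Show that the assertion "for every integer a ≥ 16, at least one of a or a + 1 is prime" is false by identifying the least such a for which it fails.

a = 20

A counterexample is any integer a ≥ 16 such that a, a + 1 are both composite; we check each in order.
For a = 16, 17, 18, 19 the conclusion holds.
a = 20: 20 = 2 × 10; 21 = 3 × 7 — both composite.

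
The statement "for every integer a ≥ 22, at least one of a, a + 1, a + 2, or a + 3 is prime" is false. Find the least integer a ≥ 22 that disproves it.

A counterexample is any integer a ≥ 22 such that a, a + 1, a + 2, a + 3 are all composite; we check each in order.
a = 22: 23 is prime.
a = 23: 23 is prime.
a = 24: 24 = 2 × 12; 25 = 5 × 5; 26 = 2 × 13; 27 = 3 × 9 — all composite.

a = 24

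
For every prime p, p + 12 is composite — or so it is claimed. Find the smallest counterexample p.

We need the least prime p for which p + 12 is prime.
p = 2: p + 12 = 14 = 2 × 7, composite.
p = 3: p + 12 = 15 = 3 × 5, composite.
p = 5: p + 12 = 17, prime — not composite.
Hence p = 5 is a counterexample.

p = 5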